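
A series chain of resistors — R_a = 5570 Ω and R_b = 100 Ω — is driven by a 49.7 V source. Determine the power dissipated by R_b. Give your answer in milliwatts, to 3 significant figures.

7.68 mW

Series elements share the same current, so find I first, then use P = I²R.
R_total = 5570 + 100 = 5670 Ω
I = V / R_total = 49.7 / 5670 = 0.008765 A
P_R_b = I² × R_b = (0.008765)² × 100 = 0.007683 W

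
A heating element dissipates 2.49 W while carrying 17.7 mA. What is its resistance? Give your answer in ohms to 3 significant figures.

The two known quantities fix the third via R = P / I².
R = 2.49 / (0.01770)² = 7948 Ω

7950 Ω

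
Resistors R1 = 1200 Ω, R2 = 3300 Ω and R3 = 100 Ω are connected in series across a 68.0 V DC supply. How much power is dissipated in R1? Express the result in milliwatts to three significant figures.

Every series element carries the same I. Get I from the total resistance, then P = I² × R1.
R_total = 1200 + 3300 + 100 = 4600 Ω
I = V / R_total = 68.0 / 4600 = 0.01478 A
P_R1 = I² × R1 = (0.01478)² × 1200 = 0.2622 W

262 mW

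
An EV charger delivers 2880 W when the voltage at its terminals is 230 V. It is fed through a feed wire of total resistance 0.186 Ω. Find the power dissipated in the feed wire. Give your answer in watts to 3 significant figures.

29.2 W

Line loss is just I²R for the cable — we know both I and R_line directly.
I = P / V = 2880 / 230 = 12.52 A through the feed wire.
P_line = I² R_line = (12.52)² × 0.186 = 29.16 W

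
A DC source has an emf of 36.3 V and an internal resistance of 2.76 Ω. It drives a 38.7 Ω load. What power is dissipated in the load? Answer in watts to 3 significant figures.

29.7 W

With r and R in series, I = ε/(r+R); the load dissipates I²R.
I = ε / (r + R) = 36.3 / (2.76 + 38.7) = 0.8755 A
P_load = I² R = (0.8755)² × 38.7 = 29.67 W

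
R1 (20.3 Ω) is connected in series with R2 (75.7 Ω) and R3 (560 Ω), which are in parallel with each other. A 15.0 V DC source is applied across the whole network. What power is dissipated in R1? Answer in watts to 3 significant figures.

0.604 W

Replace R2 and R3 with their parallel equivalent so the circuit becomes R1 in series with R_p.
R_p = (75.7×560)/(75.7+560) = 66.69 Ω
R_total = 20.3 + 66.69 = 86.99 Ω
I = V / R_total = 15.0 / 86.99 = 0.1724 A
All the current flows through R1; use P = I²R.
P_R1 = (0.1724)² × 20.3 = 0.6036 W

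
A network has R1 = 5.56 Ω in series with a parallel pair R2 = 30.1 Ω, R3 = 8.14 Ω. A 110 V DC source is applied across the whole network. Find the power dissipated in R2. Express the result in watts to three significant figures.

Collapse R2‖R3 to a single equivalent, reducing the network to two series elements.
R_p = (30.1×8.14)/(30.1+8.14) = 6.407 Ω
R_total = 5.56 + 6.407 = 11.97 Ω
I = V / R_total = 110 / 11.97 = 9.192 A
Voltage across the parallel pair: V_p = I × R_p = 9.192 × 6.407 = 58.89 V
With V_p across R2, its power is V_p²/R2.
P_R2 = (58.89)² / 30.1 = 115.2 W

115 W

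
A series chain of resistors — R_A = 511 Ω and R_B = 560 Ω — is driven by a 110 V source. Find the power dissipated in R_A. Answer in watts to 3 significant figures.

5.39 W

Since the resistors are in series they all carry the loop current I = V/R_total; the power in any one is I²R.
R_total = 511 + 560 = 1071 Ω
I = V / R_total = 110 / 1071 = 0.1027 A
P_R_A = I² × R_A = (0.1027)² × 511 = 5.390 W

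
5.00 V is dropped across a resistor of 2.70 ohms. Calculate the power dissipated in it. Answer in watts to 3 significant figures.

9.26 W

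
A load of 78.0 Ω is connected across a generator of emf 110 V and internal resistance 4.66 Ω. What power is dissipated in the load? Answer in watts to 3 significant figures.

Find the circuit current first, then P = I²R for the load (series elements share I).
I = ε / (r + R) = 110 / (4.66 + 78.0) = 1.331 A
P_load = I² R = (1.331)² × 78.0 = 138.1 W

138 W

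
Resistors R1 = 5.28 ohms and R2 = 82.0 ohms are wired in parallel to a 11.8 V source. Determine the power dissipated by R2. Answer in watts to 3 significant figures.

1.70 W

R2 sits directly across the source, so P = V²/R with V = 11.8 V.
P_R2 = V² / R2 = (11.8)² / 82.0 Ω = 1.698 W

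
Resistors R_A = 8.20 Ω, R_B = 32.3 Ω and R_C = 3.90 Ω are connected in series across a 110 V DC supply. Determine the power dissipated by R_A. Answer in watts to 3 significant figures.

50.3 W

The current is common to all series resistors; compute it, then apply P = I²R for the target.
R_total = 8.20 + 32.3 + 3.90 = 44.40 Ω
I = V / R_total = 110 / 44.40 = 2.477 A
P_R_A = I² × R_A = (2.477)² × 8.20 = 50.33 W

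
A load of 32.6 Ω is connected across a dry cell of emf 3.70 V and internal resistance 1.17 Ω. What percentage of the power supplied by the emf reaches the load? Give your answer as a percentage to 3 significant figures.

96.5 %

Efficiency is P_load / P_total. With a series r and R sharing the same I, P = I²R for each, so η = R/(R+r).
η = R / (R + r) = 32.6 / (32.6 + 1.17) = 0.9654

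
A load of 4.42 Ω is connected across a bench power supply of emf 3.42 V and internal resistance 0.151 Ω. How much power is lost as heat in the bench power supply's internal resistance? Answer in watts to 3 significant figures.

0.0845 W

The internal resistance carries the same current as the load; P_int = I²r.
I = ε / (r + R) = 3.42 / (0.151 + 4.42) = 0.7482 A
P_int = I² r = (0.7482)² × 0.151 = 0.08453 W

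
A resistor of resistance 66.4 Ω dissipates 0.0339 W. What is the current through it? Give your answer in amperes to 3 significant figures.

The two known quantities fix the third via I = √(P / R).
I = √(0.0339 / 66.4) = 0.02260 A

0.0226 A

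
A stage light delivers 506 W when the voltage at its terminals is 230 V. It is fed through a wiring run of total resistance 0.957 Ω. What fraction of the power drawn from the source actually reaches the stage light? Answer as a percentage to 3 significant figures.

99.1 %

I = P / V = 506 / 230 = 2.200 A through the wiring run.
P_line = I² R_line = (2.200)² × 0.957 = 4.632 W
P_source = P_load + P_line = 506.0 + 4.632 = 510.6 W
η = P_load / P_source = 506.0 / 510.6 = 0.9909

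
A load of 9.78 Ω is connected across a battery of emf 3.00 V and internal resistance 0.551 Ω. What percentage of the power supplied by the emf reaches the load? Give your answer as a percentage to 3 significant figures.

94.7 %

The source delivers εI, of which I²R reaches the load and I²r is lost; since I is common, η = R/(R+r).
η = R / (R + r) = 9.78 / (9.78 + 0.551) = 0.9467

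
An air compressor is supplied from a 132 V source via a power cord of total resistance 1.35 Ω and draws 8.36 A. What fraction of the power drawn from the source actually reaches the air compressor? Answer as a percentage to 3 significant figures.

91.5 %

The power cord carries the full 8.36 A.
P_line = I² R_line = (8.360)² × 1.35 = 94.35 W
P_source = V I = 132 × 8.360 = 1104 W; P_load = 1009 W
η = P_load / P_source = 1009 / 1104 = 0.9145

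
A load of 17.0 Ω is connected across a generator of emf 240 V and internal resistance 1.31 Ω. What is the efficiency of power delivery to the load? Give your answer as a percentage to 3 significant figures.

92.8 %

The source delivers εI, of which I²R reaches the load and I²r is lost; since I is common, η = R/(R+r).
η = R / (R + r) = 17.0 / (17.0 + 1.31) = 0.9285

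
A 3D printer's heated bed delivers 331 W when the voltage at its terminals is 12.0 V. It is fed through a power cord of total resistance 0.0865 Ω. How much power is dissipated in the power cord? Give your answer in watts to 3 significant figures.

The power cord is a series resistance carrying the load current; its dissipation is I²R_line.
I = P / V = 331 / 12.0 = 27.58 A through the power cord.
P_line = I² R_line = (27.58)² × 0.0865 = 65.81 W

65.8 W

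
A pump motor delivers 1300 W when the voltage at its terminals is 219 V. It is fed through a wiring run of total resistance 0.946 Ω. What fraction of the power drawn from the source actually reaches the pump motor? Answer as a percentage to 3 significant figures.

I = P / V = 1300 / 219 = 5.936 A through the wiring run.
P_line = I² R_line = (5.936)² × 0.946 = 33.33 W
P_source = P_load + P_line = 1300 + 33.33 = 1333 W
η = P_load / P_source = 1300 / 1333 = 0.9750

97.5 %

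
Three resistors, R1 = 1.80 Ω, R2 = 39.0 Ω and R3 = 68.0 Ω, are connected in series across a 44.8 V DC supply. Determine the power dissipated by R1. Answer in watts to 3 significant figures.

Series elements share the same current, so find I first, then use P = I²R.
R_total = 1.80 + 39.0 + 68.0 = 108.8 Ω
I = V / R_total = 44.8 / 108.8 = 0.4118 A
P_R1 = I² × R1 = (0.4118)² × 1.80 = 0.3052 W

0.305 W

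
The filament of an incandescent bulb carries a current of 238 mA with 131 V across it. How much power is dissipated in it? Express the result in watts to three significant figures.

31.2 W

V and I are known directly — P = V I, no intermediate step needed.
P = 131 V × 0.2380 A = 31.18 W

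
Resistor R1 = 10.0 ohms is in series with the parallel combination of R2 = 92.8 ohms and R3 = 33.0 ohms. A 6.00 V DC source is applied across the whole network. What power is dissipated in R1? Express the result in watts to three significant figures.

0.305 W

Collapse R2‖R3 to a single equivalent, reducing the network to two series elements.
R_p = (92.8×33.0)/(92.8+33.0) = 24.34 Ω
R_total = 10.0 + 24.34 = 34.34 Ω
I = V / R_total = 6.00 / 34.34 = 0.1747 A
R1 is in the main series path, so its power is I²R1.
P_R1 = (0.1747)² × 10.0 = 0.3052 W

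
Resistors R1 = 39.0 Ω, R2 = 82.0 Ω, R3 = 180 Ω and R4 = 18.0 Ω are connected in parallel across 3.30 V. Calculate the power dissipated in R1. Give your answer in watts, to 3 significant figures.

Every branch has 3.30 V across it, so for R1 the power is simply V²/R.
P_R1 = V² / R1 = (3.30)² / 39.0 Ω = 0.2792 W

0.279 W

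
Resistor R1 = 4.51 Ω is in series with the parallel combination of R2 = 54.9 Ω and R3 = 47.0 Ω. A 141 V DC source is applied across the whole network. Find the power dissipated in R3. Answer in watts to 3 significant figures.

305 W

Collapse R2‖R3 to a single equivalent, reducing the network to two series elements.
R_p = (54.9×47.0)/(54.9+47.0) = 25.32 Ω
R_total = 4.51 + 25.32 = 29.83 Ω
I = V / R_total = 141 / 29.83 = 4.726 A
Voltage across the parallel pair: V_p = I × R_p = 4.726 × 25.32 = 119.7 V
R3 sees V_p directly, so P = V_p² / R3.
P_R3 = (119.7)² / 47.0 = 304.8 W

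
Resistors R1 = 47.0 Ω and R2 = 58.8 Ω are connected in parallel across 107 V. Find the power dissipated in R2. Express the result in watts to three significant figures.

The supply voltage appears across each parallel branch — just use P = V²/R2.
P_R2 = V² / R2 = (107)² / 58.8 Ω = 194.7 W

195 W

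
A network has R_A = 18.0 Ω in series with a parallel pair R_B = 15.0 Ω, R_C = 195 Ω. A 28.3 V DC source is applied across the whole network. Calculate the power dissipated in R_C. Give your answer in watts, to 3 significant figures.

0.782 W

Reduce the parallel pair to R_p first; the network is then a simple series string.
R_p = (15.0×195)/(15.0+195) = 13.93 Ω
R_total = 18.0 + 13.93 = 31.93 Ω
I = V / R_total = 28.3 / 31.93 = 0.8864 A
Voltage across the parallel pair: V_p = I × R_p = 0.8864 × 13.93 = 12.35 V
R_C sees V_p directly, so P = V_p² / R_C.
P_R_C = (12.35)² / 195 = 0.7816 W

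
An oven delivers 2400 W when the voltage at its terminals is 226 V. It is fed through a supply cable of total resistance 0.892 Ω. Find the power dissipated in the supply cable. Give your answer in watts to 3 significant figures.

Only the current and the line resistance are needed for the I²R loss.
I = P / V = 2400 / 226 = 10.62 A through the supply cable.
P_line = I² R_line = (10.62)² × 0.892 = 100.6 W

101 W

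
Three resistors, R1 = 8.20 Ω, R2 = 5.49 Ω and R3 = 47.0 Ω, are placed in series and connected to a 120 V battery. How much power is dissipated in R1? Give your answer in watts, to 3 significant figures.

32.1 W

Every series element carries the same I. Get I from the total resistance, then P = I² × R1.
R_total = 8.20 + 5.49 + 47.0 = 60.69 Ω
I = V / R_total = 120 / 60.69 = 1.977 A
P_R1 = I² × R1 = (1.977)² × 8.20 = 32.06 W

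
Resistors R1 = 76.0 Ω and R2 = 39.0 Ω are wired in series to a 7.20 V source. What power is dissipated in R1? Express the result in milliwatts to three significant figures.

298 mW

In a series string the same current flows through every resistor — find that current, then P = I²R for the one we want.
R_total = 76.0 + 39.0 = 115.0 Ω
I = V / R_total = 7.20 / 115.0 = 0.06261 A
P_R1 = I² × R1 = (0.06261)² × 76.0 = 0.2979 W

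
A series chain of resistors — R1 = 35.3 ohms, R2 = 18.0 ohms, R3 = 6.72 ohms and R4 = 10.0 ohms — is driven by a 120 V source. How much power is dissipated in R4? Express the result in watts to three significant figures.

The current is common to all series resistors; compute it, then apply P = I²R for the target.
R_total = 35.3 + 18.0 + 6.72 + 10.0 = 70.02 Ω
I = V / R_total = 120 / 70.02 = 1.714 A
P_R4 = I² × R4 = (1.714)² × 10.0 = 29.37 W

29.4 W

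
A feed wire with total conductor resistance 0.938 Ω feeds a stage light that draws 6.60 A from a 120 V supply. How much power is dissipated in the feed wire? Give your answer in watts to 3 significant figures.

40.9 W

The feed wire and load are in series, so the same current flows in both; the loss is I²R_line.
The feed wire carries the full 6.60 A.
P_line = I² R_line = (6.600)² × 0.938 = 40.86 W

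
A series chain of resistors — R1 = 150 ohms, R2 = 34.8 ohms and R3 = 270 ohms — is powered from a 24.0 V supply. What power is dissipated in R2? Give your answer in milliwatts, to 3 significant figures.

96.9 mW

Since the resistors are in series they all carry the loop current I = V/R_total; the power in any one is I²R.
R_total = 150 + 34.8 + 270 = 454.8 Ω
I = V / R_total = 24.0 / 454.8 = 0.05277 A
P_R2 = I² × R2 = (0.05277)² × 34.8 = 0.09691 W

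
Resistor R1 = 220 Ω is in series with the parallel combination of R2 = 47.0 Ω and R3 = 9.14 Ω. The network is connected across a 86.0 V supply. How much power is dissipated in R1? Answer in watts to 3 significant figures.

Replace R2 and R3 with their parallel equivalent so the circuit becomes R1 in series with R_p.
R_p = (47.0×9.14)/(47.0+9.14) = 7.652 Ω
R_total = 220 + 7.652 = 227.7 Ω
I = V / R_total = 86.0 / 227.7 = 0.3778 A
R1 is in the main series path, so its power is I²R1.
P_R1 = (0.3778)² × 220 = 31.40 W

31.4 W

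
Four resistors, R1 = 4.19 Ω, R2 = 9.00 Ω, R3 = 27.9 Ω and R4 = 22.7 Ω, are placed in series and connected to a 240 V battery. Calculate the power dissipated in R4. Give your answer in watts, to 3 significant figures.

The current is common to all series resistors; compute it, then apply P = I²R for the target.
R_total = 4.19 + 9.00 + 27.9 + 22.7 = 63.79 Ω
I = V / R_total = 240 / 63.79 = 3.762 A
P_R4 = I² × R4 = (3.762)² × 22.7 = 321.3 W

321 W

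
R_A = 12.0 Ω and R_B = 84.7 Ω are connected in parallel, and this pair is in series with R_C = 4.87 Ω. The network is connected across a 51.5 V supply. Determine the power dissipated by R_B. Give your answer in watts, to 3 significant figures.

Collapse the R_A‖R_B pair into one equivalent R_p; then R_p and R_C form a series string.
R_p = (12.0×84.7)/(12.0+84.7) = 10.51 Ω
R_total = R_p + 4.87 = 10.51 + 4.87 = 15.38 Ω
I = V / R_total = 51.5 / 15.38 = 3.348 A
Voltage across the parallel pair: V_p = I × R_p = 3.348 × 10.51 = 35.19 V
R_B has V_p across it, so P = V_p²/R_B.
P_R_B = (35.19)² / 84.7 = 14.62 W

14.6 W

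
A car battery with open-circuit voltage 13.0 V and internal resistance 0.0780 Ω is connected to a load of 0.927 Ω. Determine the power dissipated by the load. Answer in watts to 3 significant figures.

155 W

Find the circuit current first, then P = I²R for the load (series elements share I).
I = ε / (r + R) = 13.0 / (0.0780 + 0.927) = 12.94 A
P_load = I² R = (12.94)² × 0.927 = 155.1 W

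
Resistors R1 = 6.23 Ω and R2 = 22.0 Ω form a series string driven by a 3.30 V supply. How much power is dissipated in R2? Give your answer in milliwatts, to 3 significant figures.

301 mW

Every series element carries the same I. Get I from the total resistance, then P = I² × R2.
R_total = 6.23 + 22.0 = 28.23 Ω
I = V / R_total = 3.30 / 28.23 = 0.1169 A
P_R2 = I² × R2 = (0.1169)² × 22.0 = 0.3006 W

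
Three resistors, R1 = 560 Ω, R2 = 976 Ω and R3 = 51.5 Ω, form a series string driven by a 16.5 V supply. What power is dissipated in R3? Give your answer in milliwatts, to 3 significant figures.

Every series element carries the same I. Get I from the total resistance, then P = I² × R3.
R_total = 560 + 976 + 51.5 = 1588 Ω
I = V / R_total = 16.5 / 1588 = 0.01039 A
P_R3 = I² × R3 = (0.01039)² × 51.5 = 0.005563 W

5.56 mW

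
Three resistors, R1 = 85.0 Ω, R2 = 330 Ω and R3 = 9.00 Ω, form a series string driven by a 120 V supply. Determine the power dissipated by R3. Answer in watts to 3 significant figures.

0.721 W

Every series element carries the same I. Get I from the total resistance, then P = I² × R3.
R_total = 85.0 + 330 + 9.00 = 424.0 Ω
I = V / R_total = 120 / 424.0 = 0.2830 A
P_R3 = I² × R3 = (0.2830)² × 9.00 = 0.7209 W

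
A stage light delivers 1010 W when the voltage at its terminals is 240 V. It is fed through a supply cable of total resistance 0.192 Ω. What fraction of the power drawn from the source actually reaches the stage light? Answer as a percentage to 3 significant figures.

99.7 %

I = P / V = 1010 / 240 = 4.208 A through the supply cable.
P_line = I² R_line = (4.208)² × 0.192 = 3.400 W
P_source = P_load + P_line = 1010 + 3.400 = 1013 W
η = P_load / P_source = 1010 / 1013 = 0.9966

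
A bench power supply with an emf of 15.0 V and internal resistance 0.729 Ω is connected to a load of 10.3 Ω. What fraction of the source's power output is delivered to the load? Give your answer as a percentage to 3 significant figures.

Efficiency is P_load / P_total. With a series r and R sharing the same I, P = I²R for each, so η = R/(R+r).
η = R / (R + r) = 10.3 / (10.3 + 0.729) = 0.9339

93.4 %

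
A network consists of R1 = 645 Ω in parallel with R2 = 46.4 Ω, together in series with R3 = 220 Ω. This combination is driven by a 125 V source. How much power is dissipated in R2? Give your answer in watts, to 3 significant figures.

9.10 W

Collapse the R1‖R2 pair into one equivalent R_p; then R_p and R3 form a series string.
R_p = (645×46.4)/(645+46.4) = 43.29 Ω
R_total = R_p + 220 = 43.29 + 220 = 263.3 Ω
I = V / R_total = 125 / 263.3 = 0.4748 A
Voltage across the parallel pair: V_p = I × R_p = 0.4748 × 43.29 = 20.55 V
R2 has V_p across it, so P = V_p²/R2.
P_R2 = (20.55)² / 46.4 = 9.102 W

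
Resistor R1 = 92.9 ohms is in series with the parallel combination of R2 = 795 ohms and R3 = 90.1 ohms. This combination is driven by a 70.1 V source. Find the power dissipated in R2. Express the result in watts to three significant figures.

1.34 W

Collapse R2‖R3 to a single equivalent, reducing the network to two series elements.
R_p = (795×90.1)/(795+90.1) = 80.93 Ω
R_total = 92.9 + 80.93 = 173.8 Ω
I = V / R_total = 70.1 / 173.8 = 0.4033 A
Voltage across the parallel pair: V_p = I × R_p = 0.4033 × 80.93 = 32.64 V
With V_p across R2, its power is V_p²/R2.
P_R2 = (32.64)² / 795 = 1.340 W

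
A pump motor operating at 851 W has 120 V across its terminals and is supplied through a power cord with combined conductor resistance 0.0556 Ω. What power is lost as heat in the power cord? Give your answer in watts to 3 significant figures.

2.80 W

The power cord is a series resistance carrying the load current; its dissipation is I²R_line.
I = P / V = 851 / 120 = 7.092 A through the power cord.
P_line = I² R_line = (7.092)² × 0.0556 = 2.796 W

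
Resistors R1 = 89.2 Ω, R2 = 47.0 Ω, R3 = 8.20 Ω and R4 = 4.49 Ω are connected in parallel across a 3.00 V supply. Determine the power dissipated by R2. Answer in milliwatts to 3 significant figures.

191 mW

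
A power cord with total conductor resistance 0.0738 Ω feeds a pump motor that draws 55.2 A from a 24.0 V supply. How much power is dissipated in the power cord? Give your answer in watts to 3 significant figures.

225 W

Only the current and the line resistance are needed for the I²R loss.
The power cord carries the full 55.2 A.
P_line = I² R_line = (55.20)² × 0.0738 = 224.9 W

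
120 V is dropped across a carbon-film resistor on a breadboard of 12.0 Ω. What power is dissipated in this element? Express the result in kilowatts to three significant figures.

1.20 kW

Voltage and resistance are given, so P = V²/R is the one-step route.
P = (120 V)² / 12.0 Ω = 1200 W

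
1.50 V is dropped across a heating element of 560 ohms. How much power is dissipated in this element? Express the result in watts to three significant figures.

0.00402 W

With V across and R both known, P = V²/R gives the dissipation directly.
P = (1.50 V)² / 560 Ω = 0.004018 W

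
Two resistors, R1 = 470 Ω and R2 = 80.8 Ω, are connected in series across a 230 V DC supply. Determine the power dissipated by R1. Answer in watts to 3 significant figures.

The current is common to all series resistors; compute it, then apply P = I²R for the target.
R_total = 470 + 80.8 = 550.8 Ω
I = V / R_total = 230 / 550.8 = 0.4176 A
P_R1 = I² × R1 = (0.4176)² × 470 = 81.95 W

82.0 W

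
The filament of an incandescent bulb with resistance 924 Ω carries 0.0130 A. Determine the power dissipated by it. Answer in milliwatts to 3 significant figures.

With I and R stated, P = I²R applies in one step.
P = (0.01300 A)² × 924 Ω = 0.1562 W

156 mW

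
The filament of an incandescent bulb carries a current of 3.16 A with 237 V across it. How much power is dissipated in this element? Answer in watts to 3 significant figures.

749 W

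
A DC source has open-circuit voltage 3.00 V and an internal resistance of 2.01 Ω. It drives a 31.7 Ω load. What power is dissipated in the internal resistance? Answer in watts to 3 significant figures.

r is in series with the load, so it carries the full circuit current — the loss in it is I²r.
I = ε / (r + R) = 3.00 / (2.01 + 31.7) = 0.08899 A
P_int = I² r = (0.08899)² × 2.01 = 0.01592 W

0.0159 W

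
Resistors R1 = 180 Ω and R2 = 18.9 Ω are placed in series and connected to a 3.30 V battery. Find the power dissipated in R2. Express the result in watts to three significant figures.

Series elements share the same current, so find I first, then use P = I²R.
R_total = 180 + 18.9 = 198.9 Ω
I = V / R_total = 3.30 / 198.9 = 0.01659 A
P_R2 = I² × R2 = (0.01659)² × 18.9 = 0.005203 W

0.00520 W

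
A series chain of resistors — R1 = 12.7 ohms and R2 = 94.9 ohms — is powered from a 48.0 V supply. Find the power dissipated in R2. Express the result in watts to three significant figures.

18.9 W

The current is common to all series resistors; compute it, then apply P = I²R for the target.
R_total = 12.7 + 94.9 = 107.6 Ω
I = V / R_total = 48.0 / 107.6 = 0.4461 A
P_R2 = I² × R2 = (0.4461)² × 94.9 = 18.89 W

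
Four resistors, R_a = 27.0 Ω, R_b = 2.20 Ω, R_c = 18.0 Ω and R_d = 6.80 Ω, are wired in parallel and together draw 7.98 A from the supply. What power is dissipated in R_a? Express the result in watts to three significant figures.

Parallel branches share V, not I — compute V via R_eq, then use V²/R for the target branch.
1/R_eq = 1/27.0 + 1/2.20 + 1/18.0 + 1/6.80 ⇒ R_eq = 1.441 Ω
V = I_total × R_eq = 7.980 × 1.441 = 11.50 V
P_R_a = V² / R_a = (11.50)² / 27.0 = 4.894 W

4.89 W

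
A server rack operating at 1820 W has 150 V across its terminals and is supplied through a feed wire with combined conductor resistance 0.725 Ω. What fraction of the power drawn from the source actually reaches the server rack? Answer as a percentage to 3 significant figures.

94.5 %

I = P / V = 1820 / 150 = 12.13 A through the feed wire.
P_line = I² R_line = (12.13)² × 0.725 = 106.7 W
P_source = P_load + P_line = 1820 + 106.7 = 1927 W
η = P_load / P_source = 1820 / 1927 = 0.9446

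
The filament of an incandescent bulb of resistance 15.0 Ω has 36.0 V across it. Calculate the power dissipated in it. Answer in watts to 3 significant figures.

86.4 W

We know the drop across the element and its resistance — P = V²/R, one step.
P = (36.0 V)² / 15.0 Ω = 86.40 W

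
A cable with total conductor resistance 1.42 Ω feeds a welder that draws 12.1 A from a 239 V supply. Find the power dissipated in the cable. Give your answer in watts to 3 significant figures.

208 W

Only the current and the line resistance are needed for the I²R loss.
The cable carries the full 12.1 A.
P_line = I² R_line = (12.10)² × 1.42 = 207.9 W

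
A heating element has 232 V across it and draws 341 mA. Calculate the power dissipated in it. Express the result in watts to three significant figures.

Both the voltage across and the current through the element are known, so P = V I applies directly.
P = 232 V × 0.3410 A = 79.11 W

79.1 W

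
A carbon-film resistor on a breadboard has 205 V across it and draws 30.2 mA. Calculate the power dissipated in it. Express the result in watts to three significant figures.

With V and I both given, power follows immediately from P = V I.
P = 205 V × 0.03020 A = 6.191 W

6.19 W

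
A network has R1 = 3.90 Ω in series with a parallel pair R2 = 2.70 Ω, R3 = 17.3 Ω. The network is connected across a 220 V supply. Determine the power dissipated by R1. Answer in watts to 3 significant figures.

First combine the parallel branches into one equivalent R_p, then R1 + R_p is a series pair.
R_p = (2.70×17.3)/(2.70+17.3) = 2.336 Ω
R_total = 3.90 + 2.336 = 6.236 Ω
I = V / R_total = 220 / 6.236 = 35.28 A
All the current flows through R1; use P = I²R.
P_R1 = (35.28)² × 3.90 = 4855 W

4850 W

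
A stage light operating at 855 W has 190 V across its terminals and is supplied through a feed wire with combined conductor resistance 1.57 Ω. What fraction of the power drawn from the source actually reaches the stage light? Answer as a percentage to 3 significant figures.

I = P / V = 855 / 190 = 4.500 A through the feed wire.
P_line = I² R_line = (4.500)² × 1.57 = 31.79 W
P_source = P_load + P_line = 855.0 + 31.79 = 886.8 W
η = P_load / P_source = 855.0 / 886.8 = 0.9641

96.4 %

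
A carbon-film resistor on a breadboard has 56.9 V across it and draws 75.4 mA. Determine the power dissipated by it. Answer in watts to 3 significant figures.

V and I are known directly — P = V I, no intermediate step needed.
P = 56.9 V × 0.07540 A = 4.290 W

4.29 W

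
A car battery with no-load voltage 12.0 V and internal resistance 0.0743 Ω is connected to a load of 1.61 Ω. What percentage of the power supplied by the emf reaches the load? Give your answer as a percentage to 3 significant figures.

95.6 %

Efficiency is P_load / P_total. With a series r and R sharing the same I, P = I²R for each, so η = R/(R+r).
η = R / (R + r) = 1.61 / (1.61 + 0.0743) = 0.9559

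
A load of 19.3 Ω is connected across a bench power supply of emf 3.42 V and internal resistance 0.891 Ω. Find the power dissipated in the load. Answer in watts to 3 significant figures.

0.554 W

With r and R in series, I = ε/(r+R); the load dissipates I²R.
I = ε / (r + R) = 3.42 / (0.891 + 19.3) = 0.1694 A
P_load = I² R = (0.1694)² × 19.3 = 0.5537 W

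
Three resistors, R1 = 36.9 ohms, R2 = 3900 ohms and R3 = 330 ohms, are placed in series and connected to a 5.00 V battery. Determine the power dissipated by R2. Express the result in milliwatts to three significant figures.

Since the resistors are in series they all carry the loop current I = V/R_total; the power in any one is I²R.
R_total = 36.9 + 3900 + 330 = 4267 Ω
I = V / R_total = 5.00 / 4267 = 0.001172 A
P_R2 = I² × R2 = (0.001172)² × 3900 = 0.005355 W

5.36 mW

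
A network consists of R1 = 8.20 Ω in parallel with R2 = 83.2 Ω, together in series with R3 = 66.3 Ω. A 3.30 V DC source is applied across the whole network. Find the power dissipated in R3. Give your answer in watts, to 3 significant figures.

0.133 W

Collapse the R1‖R2 pair into one equivalent R_p; then R_p and R3 form a series string.
R_p = (8.20×83.2)/(8.20+83.2) = 7.464 Ω
R_total = R_p + 66.3 = 7.464 + 66.3 = 73.76 Ω
I = V / R_total = 3.30 / 73.76 = 0.04474 A
R3 carries the full series current, so P = I²R.
P_R3 = (0.04474)² × 66.3 = 0.1327 W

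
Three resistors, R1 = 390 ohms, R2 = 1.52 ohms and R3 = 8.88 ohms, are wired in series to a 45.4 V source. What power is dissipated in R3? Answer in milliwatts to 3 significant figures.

Every series element carries the same I. Get I from the total resistance, then P = I² × R3.
R_total = 390 + 1.52 + 8.88 = 400.4 Ω
I = V / R_total = 45.4 / 400.4 = 0.1134 A
P_R3 = I² × R3 = (0.1134)² × 8.88 = 0.1142 W

114 mW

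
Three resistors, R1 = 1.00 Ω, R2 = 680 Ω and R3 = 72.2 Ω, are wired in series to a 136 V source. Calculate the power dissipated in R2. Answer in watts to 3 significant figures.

Series elements share the same current, so find I first, then use P = I²R.
R_total = 1.00 + 680 + 72.2 = 753.2 Ω
I = V / R_total = 136 / 753.2 = 0.1806 A
P_R2 = I² × R2 = (0.1806)² × 680 = 22.17 W

22.2 W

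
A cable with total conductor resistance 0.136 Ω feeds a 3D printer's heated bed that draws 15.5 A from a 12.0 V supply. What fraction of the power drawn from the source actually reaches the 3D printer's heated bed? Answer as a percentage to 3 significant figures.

82.4 %

The cable carries the full 15.5 A.
P_line = I² R_line = (15.50)² × 0.136 = 32.67 W
P_source = V I = 12.0 × 15.50 = 186.0 W; P_load = 153.3 W
η = P_load / P_source = 153.3 / 186.0 = 0.8243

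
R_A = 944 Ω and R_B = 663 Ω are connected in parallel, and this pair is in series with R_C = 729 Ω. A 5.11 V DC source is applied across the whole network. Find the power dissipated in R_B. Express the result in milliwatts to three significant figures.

4.78 mW

First find R_p for the parallel pair, then treat R_p + R_C as a series loop.
R_p = (944×663)/(944+663) = 389.5 Ω
R_total = R_p + 729 = 389.5 + 729 = 1118 Ω
I = V / R_total = 5.11 / 1118 = 0.004569 A
Voltage across the parallel pair: V_p = I × R_p = 0.004569 × 389.5 = 1.779 V
R_B sits across V_p; its power is V_p²/R.
P_R_B = (1.779)² / 663 = 0.004776 W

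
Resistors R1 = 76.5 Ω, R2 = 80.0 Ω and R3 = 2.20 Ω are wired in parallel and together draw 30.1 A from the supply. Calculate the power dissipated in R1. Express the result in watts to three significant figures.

51.4 W

Only the total current is stated, so first find the parallel equivalent to get the voltage across the combination.
1/R_eq = 1/76.5 + 1/80.0 + 1/2.20 ⇒ R_eq = 2.083 Ω
V = I_total × R_eq = 30.10 × 2.083 = 62.69 V
P_R1 = V² / R1 = (62.69)² / 76.5 = 51.38 W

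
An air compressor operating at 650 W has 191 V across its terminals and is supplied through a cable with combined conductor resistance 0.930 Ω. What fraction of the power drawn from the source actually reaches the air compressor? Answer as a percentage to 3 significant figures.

I = P / V = 650 / 191 = 3.403 A through the cable.
P_line = I² R_line = (3.403)² × 0.930 = 10.77 W
P_source = P_load + P_line = 650.0 + 10.77 = 660.8 W
η = P_load / P_source = 650.0 / 660.8 = 0.9837

98.4 %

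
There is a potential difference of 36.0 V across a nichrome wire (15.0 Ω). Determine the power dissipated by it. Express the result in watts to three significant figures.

V and R are stated; P = V²/R avoids computing the current.
P = (36.0 V)² / 15.0 Ω = 86.40 W

86.4 W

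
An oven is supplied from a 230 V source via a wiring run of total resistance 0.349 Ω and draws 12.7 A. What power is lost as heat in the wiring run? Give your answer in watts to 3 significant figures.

56.3 W

Only the current and the line resistance are needed for the I²R loss.
The wiring run carries the full 12.7 A.
P_line = I² R_line = (12.70)² × 0.349 = 56.29 W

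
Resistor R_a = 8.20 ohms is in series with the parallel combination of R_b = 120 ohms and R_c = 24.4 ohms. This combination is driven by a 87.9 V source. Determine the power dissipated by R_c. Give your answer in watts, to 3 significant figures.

First combine the parallel branches into one equivalent R_p, then R_a + R_p is a series pair.
R_p = (120×24.4)/(120+24.4) = 20.28 Ω
R_total = 8.20 + 20.28 = 28.48 Ω
I = V / R_total = 87.9 / 28.48 = 3.087 A
Voltage across the parallel pair: V_p = I × R_p = 3.087 × 20.28 = 62.59 V
R_c is across V_p, so use P = V²/R for that branch.
P_R_c = (62.59)² / 24.4 = 160.5 W

161 W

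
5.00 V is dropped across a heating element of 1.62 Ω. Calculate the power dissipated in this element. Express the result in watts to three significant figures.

15.4 W

Voltage and resistance are given, so P = V²/R is the one-step route.
P = (5.00 V)² / 1.62 Ω = 15.43 W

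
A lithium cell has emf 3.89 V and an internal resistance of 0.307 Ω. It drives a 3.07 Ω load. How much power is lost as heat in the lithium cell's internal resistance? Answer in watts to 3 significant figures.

0.407 W

r is in series with the load, so it carries the full circuit current — the loss in it is I²r.
I = ε / (r + R) = 3.89 / (0.307 + 3.07) = 1.152 A
P_int = I² r = (1.152)² × 0.307 = 0.4074 W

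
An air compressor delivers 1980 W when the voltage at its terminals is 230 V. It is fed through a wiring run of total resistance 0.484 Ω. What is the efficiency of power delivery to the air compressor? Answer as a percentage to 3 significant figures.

I = P / V = 1980 / 230 = 8.609 A through the wiring run.
P_line = I² R_line = (8.609)² × 0.484 = 35.87 W
P_source = P_load + P_line = 1980 + 35.87 = 2016 W
η = P_load / P_source = 1980 / 2016 = 0.9822

98.2 %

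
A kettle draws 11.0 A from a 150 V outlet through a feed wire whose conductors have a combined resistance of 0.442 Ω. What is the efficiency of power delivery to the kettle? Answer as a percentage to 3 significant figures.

96.8 %

The feed wire carries the full 11.0 A.
P_line = I² R_line = (11.00)² × 0.442 = 53.48 W
P_source = V I = 150 × 11.00 = 1650 W; P_load = 1597 W
η = P_load / P_source = 1597 / 1650 = 0.9676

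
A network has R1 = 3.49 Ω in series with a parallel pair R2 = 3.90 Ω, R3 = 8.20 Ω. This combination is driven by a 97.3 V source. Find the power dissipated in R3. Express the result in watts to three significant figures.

214 W

Replace R2 and R3 with their parallel equivalent so the circuit becomes R1 in series with R_p.
R_p = (3.90×8.20)/(3.90+8.20) = 2.643 Ω
R_total = 3.49 + 2.643 = 6.133 Ω
I = V / R_total = 97.3 / 6.133 = 15.87 A
Voltage across the parallel pair: V_p = I × R_p = 15.87 × 2.643 = 41.93 V
With V_p across R3, its power is V_p²/R3.
P_R3 = (41.93)² / 8.20 = 214.4 W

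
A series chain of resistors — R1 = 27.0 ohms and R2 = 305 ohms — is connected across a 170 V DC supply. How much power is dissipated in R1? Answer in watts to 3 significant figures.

Series elements share the same current, so find I first, then use P = I²R.
R_total = 27.0 + 305 = 332.0 Ω
I = V / R_total = 170 / 332.0 = 0.5120 A
P_R1 = I² × R1 = (0.5120)² × 27.0 = 7.079 W

7.08 W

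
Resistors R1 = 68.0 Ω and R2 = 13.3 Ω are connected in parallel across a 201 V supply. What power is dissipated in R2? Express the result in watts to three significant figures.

3040 W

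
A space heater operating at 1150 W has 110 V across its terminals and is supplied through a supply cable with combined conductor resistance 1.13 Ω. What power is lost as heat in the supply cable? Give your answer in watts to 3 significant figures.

124 W

Line loss is just I²R for the cable — we know both I and R_line directly.
I = P / V = 1150 / 110 = 10.45 A through the supply cable.
P_line = I² R_line = (10.45)² × 1.13 = 123.5 W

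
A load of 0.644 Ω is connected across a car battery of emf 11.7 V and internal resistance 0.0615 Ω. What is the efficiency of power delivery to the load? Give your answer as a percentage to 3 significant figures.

Both r and R carry the same current, so the power split is just the resistance split: η = R/(R+r).
η = R / (R + r) = 0.644 / (0.644 + 0.0615) = 0.9128

91.3 %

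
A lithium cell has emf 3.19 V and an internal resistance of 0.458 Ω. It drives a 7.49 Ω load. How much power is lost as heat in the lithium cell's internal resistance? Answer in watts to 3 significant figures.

The internal resistance carries the same current as the load; P_int = I²r.
I = ε / (r + R) = 3.19 / (0.458 + 7.49) = 0.4014 A
P_int = I² r = (0.4014)² × 0.458 = 0.07378 W

0.0738 W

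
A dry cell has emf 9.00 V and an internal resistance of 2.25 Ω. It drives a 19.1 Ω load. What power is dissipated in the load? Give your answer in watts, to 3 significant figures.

With r and R in series, I = ε/(r+R); the load dissipates I²R.
I = ε / (r + R) = 9.00 / (2.25 + 19.1) = 0.4215 A
P_load = I² R = (0.4215)² × 19.1 = 3.394 W

3.39 W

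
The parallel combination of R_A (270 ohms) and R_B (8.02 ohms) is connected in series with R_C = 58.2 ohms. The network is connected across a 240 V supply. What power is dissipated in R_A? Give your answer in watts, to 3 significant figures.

2.97 W

Reduce the parallel combination to a single R_p; the circuit then becomes R_p in series with the remaining resistor.
R_p = (270×8.02)/(270+8.02) = 7.789 Ω
R_total = R_p + 58.2 = 7.789 + 58.2 = 65.99 Ω
I = V / R_total = 240 / 65.99 = 3.637 A
Voltage across the parallel pair: V_p = I × R_p = 3.637 × 7.789 = 28.33 V
R_A has V_p across it, so P = V_p²/R_A.
P_R_A = (28.33)² / 270 = 2.972 W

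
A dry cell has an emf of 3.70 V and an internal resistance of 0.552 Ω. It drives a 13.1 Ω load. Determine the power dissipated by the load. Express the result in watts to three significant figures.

0.962 W

Find the circuit current first, then P = I²R for the load (series elements share I).
I = ε / (r + R) = 3.70 / (0.552 + 13.1) = 0.2710 A
P_load = I² R = (0.2710)² × 13.1 = 0.9622 W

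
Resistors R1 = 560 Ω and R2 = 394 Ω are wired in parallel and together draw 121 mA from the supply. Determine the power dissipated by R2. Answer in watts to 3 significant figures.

We need the common branch voltage; get it from I_total × R_eq, then P = V²/R for the branch.
1/R_eq = 1/560 + 1/394 ⇒ R_eq = 231.3 Ω
V = I_total × R_eq = 0.1210 × 231.3 = 27.98 V
P_R2 = V² / R2 = (27.98)² / 394 = 1.988 W

1.99 W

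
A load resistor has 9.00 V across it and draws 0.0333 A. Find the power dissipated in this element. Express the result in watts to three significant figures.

Since both terminal voltage and current are stated, P = V I gives the power in one step.
P = 9.00 V × 0.03330 A = 0.2997 W

0.300 W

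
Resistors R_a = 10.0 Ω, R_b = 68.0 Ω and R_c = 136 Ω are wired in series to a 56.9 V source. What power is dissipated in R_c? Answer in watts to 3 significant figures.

9.61 W

The current is common to all series resistors; compute it, then apply P = I²R for the target.
R_total = 10.0 + 68.0 + 136 = 214.0 Ω
I = V / R_total = 56.9 / 214.0 = 0.2659 A
P_R_c = I² × R_c = (0.2659)² × 136 = 9.615 W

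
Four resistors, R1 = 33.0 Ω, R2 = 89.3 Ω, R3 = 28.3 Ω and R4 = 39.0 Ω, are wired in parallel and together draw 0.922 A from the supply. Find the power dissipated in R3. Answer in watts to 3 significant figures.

2.86 W

The branches share the same voltage, but only the total current is given — find V from the equivalent resistance first.
1/R_eq = 1/33.0 + 1/89.3 + 1/28.3 + 1/39.0 ⇒ R_eq = 9.758 Ω
V = I_total × R_eq = 0.9220 × 9.758 = 8.997 V
P_R3 = V² / R3 = (8.997)² / 28.3 = 2.860 W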